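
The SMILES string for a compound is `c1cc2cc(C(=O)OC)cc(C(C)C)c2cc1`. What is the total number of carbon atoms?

Atom tally by fragment:
  naphthalene ring system core → C:10 H:8
  (− 2 ring H displaced by substituents)
  + COOCH3 → C:2 H:3 O:2
  + CH(CH3)2 → C:3 H:7
Element totals:
  C: 15
  H: 16
  O: 2

15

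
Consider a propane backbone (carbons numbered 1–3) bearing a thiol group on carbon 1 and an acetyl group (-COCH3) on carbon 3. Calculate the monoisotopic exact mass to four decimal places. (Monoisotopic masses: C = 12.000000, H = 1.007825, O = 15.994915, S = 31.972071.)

118.0452

Atom tally by fragment:
  HSCH2 → C:1 H:3 S:1
  CH2 → C:1 H:2
  CH2COCH3 → C:3 H:5 O:1
Element totals:
  C: 5
  H: 10
  O: 1
  S: 1
Molecular formula: C5H10OS.
  M = 5(12.0) + 10(1.007825) + 15.994915 + 31.972071
    = 60.000000 + 10.078250 + 15.994915 + 31.972071 = 118.045236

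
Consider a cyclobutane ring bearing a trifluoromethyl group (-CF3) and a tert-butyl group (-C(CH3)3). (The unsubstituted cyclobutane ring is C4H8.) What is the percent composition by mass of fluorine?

31.63%

Atom tally by fragment:
  cyclobutane ring core → C:4 H:8
  (− 2 ring H displaced by substituents)
  + CF3 → C:1 F:3
  + C(CH3)3 → C:4 H:9
Element totals:
  C: 9
  H: 15
  F: 3
Molecular formula: C9H15F3.
Molar mass = 180.213 g/mol.
Mass from F: 3 × 18.998 = 56.994 g/mol.
%F = 56.994 / 180.213 × 100 = 31.63%.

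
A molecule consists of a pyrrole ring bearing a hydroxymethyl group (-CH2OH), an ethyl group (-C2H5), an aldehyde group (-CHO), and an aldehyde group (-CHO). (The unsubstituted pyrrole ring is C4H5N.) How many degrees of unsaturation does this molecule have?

Atom tally by fragment:
  pyrrole ring core → C:4 H:5 N:1
  (− 4 ring H displaced by substituents)
  + CH2OH → C:1 H:3 O:1
  + C2H5 → C:2 H:5
  + CHO → C:1 H:1 O:1
  + CHO → C:1 H:1 O:1
Element totals:
  C: 9
  H: 11
  N: 1
  O: 3
Molecular formula: C9H11NO3.
DoU = (2C + 2 + N − H − X) / 2 = (2·9 + 2 + 1 − 11 − 0) / 2 = 5.

5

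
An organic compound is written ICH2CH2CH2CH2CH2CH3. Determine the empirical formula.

Atom tally by fragment:
  ICH2 → C:1 H:2 I:1
  CH2 → C:1 H:2
  CH2 → C:1 H:2
  CH2 → C:1 H:2
  CH2 → C:1 H:2
  CH3 → C:1 H:3
Element totals:
  C: 6
  H: 13
  I: 1
Molecular formula: C6H13I.
gcd of subscripts (6, 13, 1) = 1, so the empirical formula equals the molecular formula.

C6H13I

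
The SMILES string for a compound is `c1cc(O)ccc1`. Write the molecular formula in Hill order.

Atom tally by fragment:
  benzene ring core → C:6 H:6
  (− 1 ring H displaced by substituents)
  + OH → O:1 H:1
Element totals:
  C: 6
  H: 6
  O: 1

C6H6O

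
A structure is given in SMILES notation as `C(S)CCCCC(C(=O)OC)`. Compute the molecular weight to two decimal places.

176.27 g/mol

Atom tally by fragment:
  HSCH2 → C:1 H:3 S:1
  CH2 → C:1 H:2
  CH2 → C:1 H:2
  CH2 → C:1 H:2
  CH2 → C:1 H:2
  CH2COOCH3 → C:3 H:5 O:2
Element totals:
  C: 8
  H: 16
  O: 2
  S: 1
Molecular formula: C8H16O2S.
  M = 8(12.011) + 16(1.008) + 2(15.999) + 32.06
    = 96.088 + 16.128 + 31.998 + 32.060 = 176.274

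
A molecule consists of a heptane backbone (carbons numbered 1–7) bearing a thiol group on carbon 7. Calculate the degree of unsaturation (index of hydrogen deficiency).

0

Atom tally by fragment:
  CH3 → C:1 H:3
  CH2 → C:1 H:2
  CH2 → C:1 H:2
  CH2 → C:1 H:2
  CH2 → C:1 H:2
  CH2 → C:1 H:2
  CH2SH → C:1 H:3 S:1
Element totals:
  C: 7
  H: 16
  S: 1
Molecular formula: C7H16S.
DoU = (2C + 2 + N − H − X) / 2 = (2·7 + 2 + 0 − 16 − 0) / 2 = 0.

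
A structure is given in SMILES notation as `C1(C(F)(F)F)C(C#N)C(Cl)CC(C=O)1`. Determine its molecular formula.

Atom tally by fragment:
  cyclopentane ring core → C:5 H:10
  (− 4 ring H displaced by substituents)
  + CF3 → C:1 F:3
  + CN → C:1 N:1
  + Cl → Cl:1
  + CHO → C:1 H:1 O:1
Element totals:
  C: 8
  H: 7
  Cl: 1
  F: 3
  N: 1
  O: 1

C8H7ClF3NO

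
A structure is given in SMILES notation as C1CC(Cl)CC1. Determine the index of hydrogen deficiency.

1

Atom tally by fragment:
  cyclopentane ring core → C:5 H:10
  (− 1 ring H displaced by substituents)
  + Cl → Cl:1
Element totals:
  C: 5
  H: 9
  Cl: 1
Molecular formula: C5H9Cl.
DoU = (2C + 2 + N − H − X) / 2 = (2·5 + 2 + 0 − 9 − 1) / 2 = 1.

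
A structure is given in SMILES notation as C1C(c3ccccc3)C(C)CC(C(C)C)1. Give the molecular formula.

C15H22

Atom tally by fragment:
  cyclopentane ring core → C:5 H:10
  (− 3 ring H displaced by substituents)
  + C6H5 → C:6 H:5
  + CH3 → C:1 H:3
  + CH(CH3)2 → C:3 H:7
Element totals:
  C: 15
  H: 22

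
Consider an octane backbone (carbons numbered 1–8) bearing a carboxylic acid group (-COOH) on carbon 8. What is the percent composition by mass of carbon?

68.31%

Atom tally by fragment:
  CH3 → C:1 H:3
  CH2 → C:1 H:2
  CH2 → C:1 H:2
  CH2 → C:1 H:2
  CH2 → C:1 H:2
  CH2 → C:1 H:2
  CH2 → C:1 H:2
  CH2COOH → C:2 H:3 O:2
Element totals:
  C: 9
  H: 18
  O: 2
Molecular formula: C9H18O2.
Molar mass = 158.241 g/mol.
Mass from C: 9 × 12.011 = 108.099 g/mol.
%C = 108.099 / 158.241 × 100 = 68.31%.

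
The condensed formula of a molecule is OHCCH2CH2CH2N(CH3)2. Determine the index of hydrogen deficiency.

Element totals:
  C: 6
  H: 13
  N: 1
  O: 1
Molecular formula: C6H13NO.
DoU = (2C + 2 + N − H − X) / 2 = (2·6 + 2 + 1 − 13 − 0) / 2 = 1.

1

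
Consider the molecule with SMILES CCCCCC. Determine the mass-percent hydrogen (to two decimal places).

16.38%

Atom tally by fragment:
  CH3 → C:1 H:3
  CH2 → C:1 H:2
  CH2 → C:1 H:2
  CH2 → C:1 H:2
  CH2 → C:1 H:2
  CH3 → C:1 H:3
Element totals:
  C: 6
  H: 14
Molecular formula: C6H14.
Molar mass = 86.178 g/mol.
Mass from H: 14 × 1.008 = 14.112 g/mol.
%H = 14.112 / 86.178 × 100 = 16.38%.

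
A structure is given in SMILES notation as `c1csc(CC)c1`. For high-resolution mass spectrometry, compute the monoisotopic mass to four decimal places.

Atom tally by fragment:
  thiophene ring core → C:4 H:4 S:1
  (− 1 ring H displaced by substituents)
  + C2H5 → C:2 H:5
Element totals:
  C: 6
  H: 8
  S: 1
Molecular formula: C6H8S.
  M = 6(12.0) + 8(1.007825) + 31.972071
    = 72.000000 + 8.062600 + 31.972071 = 112.034671

112.0347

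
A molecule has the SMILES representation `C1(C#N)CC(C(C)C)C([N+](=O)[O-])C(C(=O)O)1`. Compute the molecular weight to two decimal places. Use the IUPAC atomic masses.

Atom tally by fragment:
  cyclopentane ring core → C:5 H:10
  (− 4 ring H displaced by substituents)
  + CN → C:1 N:1
  + CH(CH3)2 → C:3 H:7
  + NO2 → N:1 O:2
  + COOH → C:1 H:1 O:2
Element totals:
  C: 10
  H: 14
  N: 2
  O: 4
Molecular formula: C10H14N2O4.
  M = 10(12.011) + 14(1.008) + 2(14.007) + 4(15.999)
    = 120.110 + 14.112 + 28.014 + 63.996 = 226.232

226.23 g/mol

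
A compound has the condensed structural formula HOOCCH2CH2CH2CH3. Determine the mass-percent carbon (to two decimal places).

Element totals:
  C: 5
  H: 10
  O: 2
Molecular formula: C5H10O2.
Molar mass = 102.133 g/mol.
Mass from C: 5 × 12.011 = 60.055 g/mol.
%C = 60.055 / 102.133 × 100 = 58.80%.

58.80%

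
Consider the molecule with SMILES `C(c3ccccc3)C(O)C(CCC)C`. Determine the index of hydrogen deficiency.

Atom tally by fragment:
  C6H5CH2 → C:7 H:7
  CH(OH) → C:1 H:2 O:1
  CH(CH2CH2CH3) → C:4 H:8
  CH3 → C:1 H:3
Element totals:
  C: 13
  H: 20
  O: 1
Molecular formula: C13H20O.
DoU = (2C + 2 + N − H − X) / 2 = (2·13 + 2 + 0 − 20 − 0) / 2 = 4.

4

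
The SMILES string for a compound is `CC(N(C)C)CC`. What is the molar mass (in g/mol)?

Atom tally by fragment:
  CH3 → C:1 H:3
  CH(N(CH3)2) → C:3 H:7 N:1
  CH2 → C:1 H:2
  CH3 → C:1 H:3
Element totals:
  C: 6
  H: 15
  N: 1
Molecular formula: C6H15N.
  M = 6(12.011) + 15(1.008) + 14.007
    = 72.066 + 15.120 + 14.007 = 101.193

101.19 g/mol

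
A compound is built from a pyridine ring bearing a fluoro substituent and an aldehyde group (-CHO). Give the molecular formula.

Atom tally by fragment:
  pyridine ring core → C:5 H:5 N:1
  (− 2 ring H displaced by substituents)
  + F → F:1
  + CHO → C:1 H:1 O:1
Element totals:
  C: 6
  H: 4
  F: 1
  N: 1
  O: 1

C6H4FNO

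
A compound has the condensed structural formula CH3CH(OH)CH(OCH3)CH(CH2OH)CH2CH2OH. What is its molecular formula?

Element totals:
  C: 8
  H: 18
  O: 4

C8H18O4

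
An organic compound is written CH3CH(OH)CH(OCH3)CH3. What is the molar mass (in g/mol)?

104.15 g/mol

Atom tally by fragment:
  CH3 → C:1 H:3
  CH(OH) → C:1 H:2 O:1
  CH(OCH3) → C:2 H:4 O:1
  CH3 → C:1 H:3
Element totals:
  C: 5
  H: 12
  O: 2
Molecular formula: C5H12O2.
  M = 5(12.011) + 12(1.008) + 2(15.999)
    = 60.055 + 12.096 + 31.998 = 104.149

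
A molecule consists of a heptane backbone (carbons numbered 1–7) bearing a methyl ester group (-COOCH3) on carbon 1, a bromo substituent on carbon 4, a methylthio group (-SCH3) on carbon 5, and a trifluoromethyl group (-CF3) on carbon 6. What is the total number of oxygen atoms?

2

Atom tally by fragment:
  CH3OOCCH2 → C:3 H:5 O:2
  CH2 → C:1 H:2
  CH2 → C:1 H:2
  CH(Br) → C:1 H:1 Br:1
  CH(SCH3) → C:2 H:4 S:1
  CH(CF3) → C:2 H:1 F:3
  CH3 → C:1 H:3
Element totals:
  C: 11
  H: 18
  Br: 1
  F: 3
  O: 2
  S: 1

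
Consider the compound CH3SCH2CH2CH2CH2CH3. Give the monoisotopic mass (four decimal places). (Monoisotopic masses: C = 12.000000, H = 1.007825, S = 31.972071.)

118.0816

Element totals:
  C: 6
  H: 14
  S: 1
Molecular formula: C6H14S.
  M = 6(12.0) + 14(1.007825) + 31.972071
    = 72.000000 + 14.109550 + 31.972071 = 118.081621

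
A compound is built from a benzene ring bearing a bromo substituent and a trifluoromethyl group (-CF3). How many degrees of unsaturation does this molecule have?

4

Atom tally by fragment:
  benzene ring core → C:6 H:6
  (− 2 ring H displaced by substituents)
  + Br → Br:1
  + CF3 → C:1 F:3
Element totals:
  C: 7
  H: 4
  Br: 1
  F: 3
Molecular formula: C7H4BrF3.
DoU = (2C + 2 + N − H − X) / 2 = (2·7 + 2 + 0 − 4 − 4) / 2 = 4.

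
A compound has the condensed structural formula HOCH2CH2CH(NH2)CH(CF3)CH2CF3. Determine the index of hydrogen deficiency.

Element totals:
  C: 7
  H: 11
  F: 6
  N: 1
  O: 1
Molecular formula: C7H11F6NO.
DoU = (2C + 2 + N − H − X) / 2 = (2·7 + 2 + 1 − 11 − 6) / 2 = 0.

0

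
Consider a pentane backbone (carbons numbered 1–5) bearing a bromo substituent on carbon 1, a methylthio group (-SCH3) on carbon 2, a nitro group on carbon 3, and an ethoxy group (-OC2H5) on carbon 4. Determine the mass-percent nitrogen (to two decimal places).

Atom tally by fragment:
  BrCH2 → C:1 H:2 Br:1
  CH(SCH3) → C:2 H:4 S:1
  CH(NO2) → C:1 H:1 N:1 O:2
  CH(OC2H5) → C:3 H:6 O:1
  CH3 → C:1 H:3
Element totals:
  C: 8
  H: 16
  Br: 1
  N: 1
  O: 3
  S: 1
Molecular formula: C8H16BrNO3S.
Molar mass = 286.184 g/mol.
Mass from N: 1 × 14.007 = 14.007 g/mol.
%N = 14.007 / 286.184 × 100 = 4.89%.

4.89%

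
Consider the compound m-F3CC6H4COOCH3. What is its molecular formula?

C9H7F3O2

Atom tally by fragment:
  benzene ring core → C:6 H:6
  (− 2 ring H displaced by substituents)
  + CF3 → C:1 F:3
  + COOCH3 → C:2 H:3 O:2
Element totals:
  C: 9
  H: 7
  F: 3
  O: 2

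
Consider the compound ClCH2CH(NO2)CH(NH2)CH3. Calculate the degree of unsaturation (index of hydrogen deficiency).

1

Atom tally by fragment:
  ClCH2 → C:1 H:2 Cl:1
  CH(NO2) → C:1 H:1 N:1 O:2
  CH(NH2) → C:1 H:3 N:1
  CH3 → C:1 H:3
Element totals:
  C: 4
  H: 9
  Cl: 1
  N: 2
  O: 2
Molecular formula: C4H9ClN2O2.
DoU = (2C + 2 + N − H − X) / 2 = (2·4 + 2 + 2 − 9 − 1) / 2 = 1.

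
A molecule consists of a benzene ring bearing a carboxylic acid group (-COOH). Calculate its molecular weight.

122.12 g/mol

Atom tally by fragment:
  benzene ring core → C:6 H:6
  (− 1 ring H displaced by substituents)
  + COOH → C:1 H:1 O:2
Element totals:
  C: 7
  H: 6
  O: 2
Molecular formula: C7H6O2.
  M = 7(12.011) + 6(1.008) + 2(15.999)
    = 84.077 + 6.048 + 31.998 = 122.123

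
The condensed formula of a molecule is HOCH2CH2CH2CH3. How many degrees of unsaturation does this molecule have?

Atom tally by fragment:
  HOCH2CH2 → C:2 H:5 O:1
  CH2 → C:1 H:2
  CH3 → C:1 H:3
Element totals:
  C: 4
  H: 10
  O: 1
Molecular formula: C4H10O.
DoU = (2C + 2 + N − H − X) / 2 = (2·4 + 2 + 0 − 10 − 0) / 2 = 0.

0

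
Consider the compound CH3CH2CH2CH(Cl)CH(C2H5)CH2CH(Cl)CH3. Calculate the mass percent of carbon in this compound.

Atom tally by fragment:
  CH3 → C:1 H:3
  CH2 → C:1 H:2
  CH2 → C:1 H:2
  CH(Cl) → C:1 H:1 Cl:1
  CH(C2H5) → C:3 H:6
  CH2 → C:1 H:2
  CH(Cl) → C:1 H:1 Cl:1
  CH3 → C:1 H:3
Element totals:
  C: 10
  H: 20
  Cl: 2
Molecular formula: C10H20Cl2.
Molar mass = 211.170 g/mol.
Mass from C: 10 × 12.011 = 120.110 g/mol.
%C = 120.110 / 211.170 × 100 = 56.88%.

56.88%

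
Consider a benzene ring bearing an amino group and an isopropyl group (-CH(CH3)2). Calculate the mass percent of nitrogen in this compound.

Atom tally by fragment:
  benzene ring core → C:6 H:6
  (− 2 ring H displaced by substituents)
  + NH2 → N:1 H:2
  + CH(CH3)2 → C:3 H:7
Element totals:
  C: 9
  H: 13
  N: 1
Molecular formula: C9H13N.
Molar mass = 135.210 g/mol.
Mass from N: 1 × 14.007 = 14.007 g/mol.
%N = 14.007 / 135.210 × 100 = 10.36%.

10.36%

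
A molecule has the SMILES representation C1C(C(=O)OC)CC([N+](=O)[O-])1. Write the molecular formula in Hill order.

Atom tally by fragment:
  cyclobutane ring core → C:4 H:8
  (− 2 ring H displaced by substituents)
  + COOCH3 → C:2 H:3 O:2
  + NO2 → N:1 O:2
Element totals:
  C: 6
  H: 9
  N: 1
  O: 4

C6H9NO4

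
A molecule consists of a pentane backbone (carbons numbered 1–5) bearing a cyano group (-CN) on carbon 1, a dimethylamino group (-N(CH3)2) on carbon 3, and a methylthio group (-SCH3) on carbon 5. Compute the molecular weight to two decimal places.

186.32 g/mol

Atom tally by fragment:
  NCCH2 → C:2 H:2 N:1
  CH2 → C:1 H:2
  CH(N(CH3)2) → C:3 H:7 N:1
  CH2 → C:1 H:2
  CH2SCH3 → C:2 H:5 S:1
Element totals:
  C: 9
  H: 18
  N: 2
  S: 1
Molecular formula: C9H18N2S.
  M = 9(12.011) + 18(1.008) + 2(14.007) + 32.06
    = 108.099 + 18.144 + 28.014 + 32.060 = 186.317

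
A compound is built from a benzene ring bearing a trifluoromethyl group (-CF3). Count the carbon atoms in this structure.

Atom tally by fragment:
  benzene ring core → C:6 H:6
  (− 1 ring H displaced by substituents)
  + CF3 → C:1 F:3
Element totals:
  C: 7
  H: 5
  F: 3

7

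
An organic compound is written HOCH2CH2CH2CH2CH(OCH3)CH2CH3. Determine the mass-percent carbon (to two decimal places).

Atom tally by fragment:
  HOCH2 → C:1 H:3 O:1
  CH2 → C:1 H:2
  CH2 → C:1 H:2
  CH2 → C:1 H:2
  CH(OCH3) → C:2 H:4 O:1
  CH2 → C:1 H:2
  CH3 → C:1 H:3
Element totals:
  C: 8
  H: 18
  O: 2
Molecular formula: C8H18O2.
Molar mass = 146.230 g/mol.
Mass from C: 8 × 12.011 = 96.088 g/mol.
%C = 96.088 / 146.230 × 100 = 65.71%.

65.71%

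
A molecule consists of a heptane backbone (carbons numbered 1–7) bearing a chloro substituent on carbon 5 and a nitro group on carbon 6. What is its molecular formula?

Atom tally by fragment:
  CH3 → C:1 H:3
  CH2 → C:1 H:2
  CH2 → C:1 H:2
  CH2 → C:1 H:2
  CH(Cl) → C:1 H:1 Cl:1
  CH(NO2) → C:1 H:1 N:1 O:2
  CH3 → C:1 H:3
Element totals:
  C: 7
  H: 14
  Cl: 1
  N: 1
  O: 2

C7H14ClNO2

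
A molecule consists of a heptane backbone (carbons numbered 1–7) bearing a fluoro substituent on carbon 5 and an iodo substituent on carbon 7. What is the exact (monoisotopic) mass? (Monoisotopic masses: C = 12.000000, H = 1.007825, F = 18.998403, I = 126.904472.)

244.0124

Atom tally by fragment:
  CH3 → C:1 H:3
  CH2 → C:1 H:2
  CH2 → C:1 H:2
  CH2 → C:1 H:2
  CH(F) → C:1 H:1 F:1
  CH2 → C:1 H:2
  CH2I → C:1 H:2 I:1
Element totals:
  C: 7
  H: 14
  F: 1
  I: 1
Molecular formula: C7H14FI.
  M = 7(12.0) + 14(1.007825) + 18.998403 + 126.904472
    = 84.000000 + 14.109550 + 18.998403 + 126.904472 = 244.012425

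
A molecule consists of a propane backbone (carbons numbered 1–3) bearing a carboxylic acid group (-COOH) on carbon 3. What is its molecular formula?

C4H8O2

Atom tally by fragment:
  CH3 → C:1 H:3
  CH2 → C:1 H:2
  CH2COOH → C:2 H:3 O:2
Element totals:
  C: 4
  H: 8
  O: 2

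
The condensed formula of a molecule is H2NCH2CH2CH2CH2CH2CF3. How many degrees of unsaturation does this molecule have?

0

Atom tally by fragment:
  H2NCH2 → C:1 H:4 N:1
  CH2 → C:1 H:2
  CH2 → C:1 H:2
  CH2 → C:1 H:2
  CH2CF3 → C:2 H:2 F:3
Element totals:
  C: 6
  H: 12
  F: 3
  N: 1
Molecular formula: C6H12F3N.
DoU = (2C + 2 + N − H − X) / 2 = (2·6 + 2 + 1 − 12 − 3) / 2 = 0.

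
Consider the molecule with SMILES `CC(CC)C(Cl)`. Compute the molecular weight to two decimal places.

Atom tally by fragment:
  CH3 → C:1 H:3
  CH(C2H5) → C:3 H:6
  CH2Cl → C:1 H:2 Cl:1
Element totals:
  C: 5
  H: 11
  Cl: 1
Molecular formula: C5H11Cl.
  M = 5(12.011) + 11(1.008) + 35.45
    = 60.055 + 11.088 + 35.450 = 106.593

106.59 g/mol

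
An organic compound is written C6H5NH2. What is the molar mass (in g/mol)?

93.13 g/mol

Atom tally by fragment:
  benzene ring core → C:6 H:6
  (− 1 ring H displaced by substituents)
  + NH2 → N:1 H:2
Element totals:
  C: 6
  H: 7
  N: 1
Molecular formula: C6H7N.
  M = 6(12.011) + 7(1.008) + 14.007
    = 72.066 + 7.056 + 14.007 = 93.129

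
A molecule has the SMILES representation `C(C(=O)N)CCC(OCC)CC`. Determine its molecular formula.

C9H19NO2

Atom tally by fragment:
  H2NOCCH2 → C:2 H:4 O:1 N:1
  CH2 → C:1 H:2
  CH2 → C:1 H:2
  CH(OC2H5) → C:3 H:6 O:1
  CH2 → C:1 H:2
  CH3 → C:1 H:3
Element totals:
  C: 9
  H: 19
  N: 1
  O: 2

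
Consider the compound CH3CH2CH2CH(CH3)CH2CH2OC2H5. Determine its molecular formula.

Element totals:
  C: 9
  H: 20
  O: 1

C9H20O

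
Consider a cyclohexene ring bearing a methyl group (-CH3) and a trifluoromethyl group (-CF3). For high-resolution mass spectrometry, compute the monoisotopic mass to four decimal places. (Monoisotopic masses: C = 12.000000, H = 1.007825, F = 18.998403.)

Atom tally by fragment:
  cyclohexene ring core → C:6 H:10
  (− 2 ring H displaced by substituents)
  + CH3 → C:1 H:3
  + CF3 → C:1 F:3
Element totals:
  C: 8
  H: 11
  F: 3
Molecular formula: C8H11F3.
  M = 8(12.0) + 11(1.007825) + 3(18.998403)
    = 96.000000 + 11.086075 + 56.995209 = 164.081284

164.0813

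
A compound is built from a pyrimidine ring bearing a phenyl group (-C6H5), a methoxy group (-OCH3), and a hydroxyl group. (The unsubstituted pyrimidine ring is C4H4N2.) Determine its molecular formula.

Atom tally by fragment:
  pyrimidine ring core → C:4 H:4 N:2
  (− 3 ring H displaced by substituents)
  + C6H5 → C:6 H:5
  + OCH3 → C:1 H:3 O:1
  + OH → O:1 H:1
Element totals:
  C: 11
  H: 10
  N: 2
  O: 2

C11H10N2O2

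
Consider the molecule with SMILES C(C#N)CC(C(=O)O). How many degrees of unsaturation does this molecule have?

Atom tally by fragment:
  NCCH2 → C:2 H:2 N:1
  CH2 → C:1 H:2
  CH2COOH → C:2 H:3 O:2
Element totals:
  C: 5
  H: 7
  N: 1
  O: 2
Molecular formula: C5H7NO2.
DoU = (2C + 2 + N − H − X) / 2 = (2·5 + 2 + 1 − 7 − 0) / 2 = 3.

3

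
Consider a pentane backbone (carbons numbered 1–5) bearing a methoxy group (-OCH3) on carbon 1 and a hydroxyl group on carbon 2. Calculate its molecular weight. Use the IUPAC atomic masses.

Atom tally by fragment:
  CH3OCH2 → C:2 H:5 O:1
  CH(OH) → C:1 H:2 O:1
  CH2 → C:1 H:2
  CH2 → C:1 H:2
  CH3 → C:1 H:3
Element totals:
  C: 6
  H: 14
  O: 2
Molecular formula: C6H14O2.
  M = 6(12.011) + 14(1.008) + 2(15.999)
    = 72.066 + 14.112 + 31.998 = 118.176

118.18 g/mol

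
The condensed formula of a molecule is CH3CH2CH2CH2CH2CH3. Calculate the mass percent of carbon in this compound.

Element totals:
  C: 6
  H: 14
Molecular formula: C6H14.
Molar mass = 86.178 g/mol.
Mass from C: 6 × 12.011 = 72.066 g/mol.
%C = 72.066 / 86.178 × 100 = 83.62%.

83.62%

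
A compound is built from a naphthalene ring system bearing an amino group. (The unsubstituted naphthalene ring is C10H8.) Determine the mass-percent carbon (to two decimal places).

83.88%

Atom tally by fragment:
  naphthalene ring system core → C:10 H:8
  (− 1 ring H displaced by substituents)
  + NH2 → N:1 H:2
Element totals:
  C: 10
  H: 9
  N: 1
Molecular formula: C10H9N.
Molar mass = 143.189 g/mol.
Mass from C: 10 × 12.011 = 120.110 g/mol.
%C = 120.110 / 143.189 × 100 = 83.88%.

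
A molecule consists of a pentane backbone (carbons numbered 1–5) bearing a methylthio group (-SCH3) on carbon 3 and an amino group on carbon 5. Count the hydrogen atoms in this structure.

15

Atom tally by fragment:
  CH3 → C:1 H:3
  CH2 → C:1 H:2
  CH(SCH3) → C:2 H:4 S:1
  CH2 → C:1 H:2
  CH2NH2 → C:1 H:4 N:1
Element totals:
  C: 6
  H: 15
  N: 1
  S: 1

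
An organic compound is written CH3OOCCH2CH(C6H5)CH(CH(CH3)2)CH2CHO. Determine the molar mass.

Atom tally by fragment:
  CH3OOCCH2 → C:3 H:5 O:2
  CH(C6H5) → C:7 H:6
  CH(CH(CH3)2) → C:4 H:8
  CH2CHO → C:2 H:3 O:1
Element totals:
  C: 16
  H: 22
  O: 3
Molecular formula: C16H22O3.
  M = 16(12.011) + 22(1.008) + 3(15.999)
    = 192.176 + 22.176 + 47.997 = 262.349

262.35 g/mol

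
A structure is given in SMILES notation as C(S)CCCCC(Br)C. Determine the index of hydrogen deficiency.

0

Atom tally by fragment:
  HSCH2 → C:1 H:3 S:1
  CH2 → C:1 H:2
  CH2 → C:1 H:2
  CH2 → C:1 H:2
  CH2 → C:1 H:2
  CH(Br) → C:1 H:1 Br:1
  CH3 → C:1 H:3
Element totals:
  C: 7
  H: 15
  Br: 1
  S: 1
Molecular formula: C7H15BrS.
DoU = (2C + 2 + N − H − X) / 2 = (2·7 + 2 + 0 − 15 − 1) / 2 = 0.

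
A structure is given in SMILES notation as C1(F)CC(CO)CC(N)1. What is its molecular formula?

C6H12FNO

Atom tally by fragment:
  cyclopentane ring core → C:5 H:10
  (− 3 ring H displaced by substituents)
  + F → F:1
  + CH2OH → C:1 H:3 O:1
  + NH2 → N:1 H:2
Element totals:
  C: 6
  H: 12
  F: 1
  N: 1
  O: 1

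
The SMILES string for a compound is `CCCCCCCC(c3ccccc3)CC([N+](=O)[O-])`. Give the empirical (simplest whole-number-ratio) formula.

Atom tally by fragment:
  CH3 → C:1 H:3
  CH2 → C:1 H:2
  CH2 → C:1 H:2
  CH2 → C:1 H:2
  CH2 → C:1 H:2
  CH2 → C:1 H:2
  CH2 → C:1 H:2
  CH(C6H5) → C:7 H:6
  CH2 → C:1 H:2
  CH2NO2 → C:1 H:2 N:1 O:2
Element totals:
  C: 16
  H: 25
  N: 1
  O: 2
Molecular formula: C16H25NO2.
gcd of subscripts (16, 25, 1, 2) = 1, so the empirical formula equals the molecular formula.

C16H25NO2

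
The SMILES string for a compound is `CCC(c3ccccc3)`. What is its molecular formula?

C9H12

Atom tally by fragment:
  CH3 → C:1 H:3
  CH2 → C:1 H:2
  CH2C6H5 → C:7 H:7
Element totals:
  C: 9
  H: 12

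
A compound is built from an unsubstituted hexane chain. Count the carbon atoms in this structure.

Atom tally by fragment:
  CH3 → C:1 H:3
  CH2 → C:1 H:2
  CH2 → C:1 H:2
  CH2 → C:1 H:2
  CH2 → C:1 H:2
  CH3 → C:1 H:3
Element totals:
  C: 6
  H: 14

6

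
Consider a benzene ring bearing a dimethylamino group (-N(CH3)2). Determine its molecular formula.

C8H11N

Atom tally by fragment:
  benzene ring core → C:6 H:6
  (− 1 ring H displaced by substituents)
  + N(CH3)2 → N:1 C:2 H:6
Element totals:
  C: 8
  H: 11
  N: 1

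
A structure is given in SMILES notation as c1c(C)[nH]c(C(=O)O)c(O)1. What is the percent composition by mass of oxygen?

34.01%

Atom tally by fragment:
  pyrrole ring core → C:4 H:5 N:1
  (− 3 ring H displaced by substituents)
  + CH3 → C:1 H:3
  + COOH → C:1 H:1 O:2
  + OH → O:1 H:1
Element totals:
  C: 6
  H: 7
  N: 1
  O: 3
Molecular formula: C6H7NO3.
Molar mass = 141.126 g/mol.
Mass from O: 3 × 15.999 = 47.997 g/mol.
%O = 47.997 / 141.126 × 100 = 34.01%.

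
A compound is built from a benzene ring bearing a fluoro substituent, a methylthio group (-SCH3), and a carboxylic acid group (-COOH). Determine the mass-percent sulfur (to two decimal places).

17.22%

Atom tally by fragment:
  benzene ring core → C:6 H:6
  (− 3 ring H displaced by substituents)
  + F → F:1
  + SCH3 → C:1 H:3 S:1
  + COOH → C:1 H:1 O:2
Element totals:
  C: 8
  H: 7
  F: 1
  O: 2
  S: 1
Molecular formula: C8H7FO2S.
Molar mass = 186.200 g/mol.
Mass from S: 1 × 32.06 = 32.060 g/mol.
%S = 32.060 / 186.200 × 100 = 17.22%.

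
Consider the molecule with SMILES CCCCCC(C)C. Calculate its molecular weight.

114.23 g/mol

Atom tally by fragment:
  CH3 → C:1 H:3
  CH2 → C:1 H:2
  CH2 → C:1 H:2
  CH2 → C:1 H:2
  CH2 → C:1 H:2
  CH(CH3) → C:2 H:4
  CH3 → C:1 H:3
Element totals:
  C: 8
  H: 18
Molecular formula: C8H18.
  M = 8(12.011) + 18(1.008)
    = 96.088 + 18.144 = 114.232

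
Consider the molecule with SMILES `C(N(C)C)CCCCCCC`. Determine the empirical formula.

C10H23N

Atom tally by fragment:
  (CH3)2NCH2 → C:3 H:8 N:1
  CH2 → C:1 H:2
  CH2 → C:1 H:2
  CH2 → C:1 H:2
  CH2 → C:1 H:2
  CH2 → C:1 H:2
  CH2 → C:1 H:2
  CH3 → C:1 H:3
Element totals:
  C: 10
  H: 23
  N: 1
Molecular formula: C10H23N.
gcd of subscripts (10, 23, 1) = 1, so the empirical formula equals the molecular formula.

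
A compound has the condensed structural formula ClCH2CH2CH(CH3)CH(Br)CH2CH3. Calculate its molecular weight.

213.54 g/mol

Atom tally by fragment:
  ClCH2 → C:1 H:2 Cl:1
  CH2 → C:1 H:2
  CH(CH3) → C:2 H:4
  CH(Br) → C:1 H:1 Br:1
  CH2 → C:1 H:2
  CH3 → C:1 H:3
Element totals:
  C: 7
  H: 14
  Br: 1
  Cl: 1
Molecular formula: C7H14BrCl.
  M = 7(12.011) + 14(1.008) + 79.904 + 35.45
    = 84.077 + 14.112 + 79.904 + 35.450 = 213.543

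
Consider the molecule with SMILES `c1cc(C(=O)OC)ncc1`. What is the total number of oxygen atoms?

2

Atom tally by fragment:
  pyridine ring core → C:5 H:5 N:1
  (− 1 ring H displaced by substituents)
  + COOCH3 → C:2 H:3 O:2
Element totals:
  C: 7
  H: 7
  N: 1
  O: 2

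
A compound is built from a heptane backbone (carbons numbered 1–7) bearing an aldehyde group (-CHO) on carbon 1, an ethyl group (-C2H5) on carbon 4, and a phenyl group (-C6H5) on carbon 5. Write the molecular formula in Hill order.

C16H24O

Atom tally by fragment:
  OHCCH2 → C:2 H:3 O:1
  CH2 → C:1 H:2
  CH2 → C:1 H:2
  CH(C2H5) → C:3 H:6
  CH(C6H5) → C:7 H:6
  CH2 → C:1 H:2
  CH3 → C:1 H:3
Element totals:
  C: 16
  H: 24
  O: 1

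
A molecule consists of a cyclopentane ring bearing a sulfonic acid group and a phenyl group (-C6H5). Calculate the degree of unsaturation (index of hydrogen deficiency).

5

Atom tally by fragment:
  cyclopentane ring core → C:5 H:10
  (− 2 ring H displaced by substituents)
  + SO3H → S:1 O:3 H:1
  + C6H5 → C:6 H:5
Element totals:
  C: 11
  H: 14
  O: 3
  S: 1
Molecular formula: C11H14O3S.
DoU = (2C + 2 + N − H − X) / 2 = (2·11 + 2 + 0 − 14 − 0) / 2 = 5.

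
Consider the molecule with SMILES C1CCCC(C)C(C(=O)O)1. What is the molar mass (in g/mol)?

Atom tally by fragment:
  cyclohexane ring core → C:6 H:12
  (− 2 ring H displaced by substituents)
  + CH3 → C:1 H:3
  + COOH → C:1 H:1 O:2
Element totals:
  C: 8
  H: 14
  O: 2
Molecular formula: C8H14O2.
  M = 8(12.011) + 14(1.008) + 2(15.999)
    = 96.088 + 14.112 + 31.998 = 142.198

142.20 g/mol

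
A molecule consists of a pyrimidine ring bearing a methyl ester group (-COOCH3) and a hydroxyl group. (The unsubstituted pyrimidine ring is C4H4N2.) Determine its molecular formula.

C6H6N2O3

Atom tally by fragment:
  pyrimidine ring core → C:4 H:4 N:2
  (− 2 ring H displaced by substituents)
  + COOCH3 → C:2 H:3 O:2
  + OH → O:1 H:1
Element totals:
  C: 6
  H: 6
  N: 2
  O: 3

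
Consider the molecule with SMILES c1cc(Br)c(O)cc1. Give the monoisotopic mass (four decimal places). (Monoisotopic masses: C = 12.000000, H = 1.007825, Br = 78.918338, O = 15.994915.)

Atom tally by fragment:
  benzene ring core → C:6 H:6
  (− 2 ring H displaced by substituents)
  + Br → Br:1
  + OH → O:1 H:1
Element totals:
  C: 6
  H: 5
  Br: 1
  O: 1
Molecular formula: C6H5BrO.
  M = 6(12.0) + 5(1.007825) + 78.918338 + 15.994915
    = 72.000000 + 5.039125 + 78.918338 + 15.994915 = 171.952378

171.9524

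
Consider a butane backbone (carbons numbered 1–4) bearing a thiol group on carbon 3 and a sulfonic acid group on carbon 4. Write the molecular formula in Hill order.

Atom tally by fragment:
  CH3 → C:1 H:3
  CH2 → C:1 H:2
  CH(SH) → C:1 H:2 S:1
  CH2SO3H → C:1 H:3 S:1 O:3
Element totals:
  C: 4
  H: 10
  O: 3
  S: 2

C4H10O3S2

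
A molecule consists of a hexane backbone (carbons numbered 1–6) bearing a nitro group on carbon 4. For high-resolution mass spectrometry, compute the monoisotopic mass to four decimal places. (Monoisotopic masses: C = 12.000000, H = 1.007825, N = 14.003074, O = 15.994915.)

131.0946

Atom tally by fragment:
  CH3 → C:1 H:3
  CH2 → C:1 H:2
  CH2 → C:1 H:2
  CH(NO2) → C:1 H:1 N:1 O:2
  CH2 → C:1 H:2
  CH3 → C:1 H:3
Element totals:
  C: 6
  H: 13
  N: 1
  O: 2
Molecular formula: C6H13NO2.
  M = 6(12.0) + 13(1.007825) + 14.003074 + 2(15.994915)
    = 72.000000 + 13.101725 + 14.003074 + 31.989830 = 131.094629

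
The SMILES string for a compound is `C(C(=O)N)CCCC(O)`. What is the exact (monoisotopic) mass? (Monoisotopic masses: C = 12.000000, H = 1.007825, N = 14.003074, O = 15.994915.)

Atom tally by fragment:
  H2NOCCH2 → C:2 H:4 O:1 N:1
  CH2 → C:1 H:2
  CH2 → C:1 H:2
  CH2 → C:1 H:2
  CH2OH → C:1 H:3 O:1
Element totals:
  C: 6
  H: 13
  N: 1
  O: 2
Molecular formula: C6H13NO2.
  M = 6(12.0) + 13(1.007825) + 14.003074 + 2(15.994915)
    = 72.000000 + 13.101725 + 14.003074 + 31.989830 = 131.094629

131.0946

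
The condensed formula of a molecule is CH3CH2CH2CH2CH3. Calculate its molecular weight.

72.15 g/mol

Atom tally by fragment:
  CH3 → C:1 H:3
  CH2 → C:1 H:2
  CH2 → C:1 H:2
  CH2 → C:1 H:2
  CH3 → C:1 H:3
Element totals:
  C: 5
  H: 12
Molecular formula: C5H12.
  M = 5(12.011) + 12(1.008)
    = 60.055 + 12.096 = 72.151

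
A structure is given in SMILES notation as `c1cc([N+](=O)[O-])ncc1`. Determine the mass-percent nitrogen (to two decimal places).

Atom tally by fragment:
  pyridine ring core → C:5 H:5 N:1
  (− 1 ring H displaced by substituents)
  + NO2 → N:1 O:2
Element totals:
  C: 5
  H: 4
  N: 2
  O: 2
Molecular formula: C5H4N2O2.
Molar mass = 124.099 g/mol.
Mass from N: 2 × 14.007 = 28.014 g/mol.
%N = 28.014 / 124.099 × 100 = 22.57%.

22.57%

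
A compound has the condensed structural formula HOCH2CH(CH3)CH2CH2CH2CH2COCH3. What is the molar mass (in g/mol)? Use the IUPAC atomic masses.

158.24 g/mol

Atom tally by fragment:
  HOCH2 → C:1 H:3 O:1
  CH(CH3) → C:2 H:4
  CH2 → C:1 H:2
  CH2 → C:1 H:2
  CH2 → C:1 H:2
  CH2COCH3 → C:3 H:5 O:1
Element totals:
  C: 9
  H: 18
  O: 2
Molecular formula: C9H18O2.
  M = 9(12.011) + 18(1.008) + 2(15.999)
    = 108.099 + 18.144 + 31.998 = 158.241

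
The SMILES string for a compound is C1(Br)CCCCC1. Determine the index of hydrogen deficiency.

Atom tally by fragment:
  cyclohexane ring core → C:6 H:12
  (− 1 ring H displaced by substituents)
  + Br → Br:1
Element totals:
  C: 6
  H: 11
  Br: 1
Molecular formula: C6H11Br.
DoU = (2C + 2 + N − H − X) / 2 = (2·6 + 2 + 0 − 11 − 1) / 2 = 1.

1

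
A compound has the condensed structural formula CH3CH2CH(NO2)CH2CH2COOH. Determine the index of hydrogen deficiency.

2

Atom tally by fragment:
  CH3 → C:1 H:3
  CH2 → C:1 H:2
  CH(NO2) → C:1 H:1 N:1 O:2
  CH2 → C:1 H:2
  CH2COOH → C:2 H:3 O:2
Element totals:
  C: 6
  H: 11
  N: 1
  O: 4
Molecular formula: C6H11NO4.
DoU = (2C + 2 + N − H − X) / 2 = (2·6 + 2 + 1 − 11 − 0) / 2 = 2.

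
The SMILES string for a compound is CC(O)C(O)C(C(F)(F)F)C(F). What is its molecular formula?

Atom tally by fragment:
  CH3 → C:1 H:3
  CH(OH) → C:1 H:2 O:1
  CH(OH) → C:1 H:2 O:1
  CH(CF3) → C:2 H:1 F:3
  CH2F → C:1 H:2 F:1
Element totals:
  C: 6
  H: 10
  F: 4
  O: 2

C6H10F4O2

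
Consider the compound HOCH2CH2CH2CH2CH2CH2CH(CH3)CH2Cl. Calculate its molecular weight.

178.70 g/mol

Atom tally by fragment:
  HOCH2 → C:1 H:3 O:1
  CH2 → C:1 H:2
  CH2 → C:1 H:2
  CH2 → C:1 H:2
  CH2 → C:1 H:2
  CH2 → C:1 H:2
  CH(CH3) → C:2 H:4
  CH2Cl → C:1 H:2 Cl:1
Element totals:
  C: 9
  H: 19
  Cl: 1
  O: 1
Molecular formula: C9H19ClO.
  M = 9(12.011) + 19(1.008) + 35.45 + 15.999
    = 108.099 + 19.152 + 35.450 + 15.999 = 178.700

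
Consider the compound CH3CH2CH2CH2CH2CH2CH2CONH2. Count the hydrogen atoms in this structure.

17

Atom tally by fragment:
  CH3 → C:1 H:3
  CH2 → C:1 H:2
  CH2 → C:1 H:2
  CH2 → C:1 H:2
  CH2 → C:1 H:2
  CH2 → C:1 H:2
  CH2CONH2 → C:2 H:4 O:1 N:1
Element totals:
  C: 8
  H: 17
  N: 1
  O: 1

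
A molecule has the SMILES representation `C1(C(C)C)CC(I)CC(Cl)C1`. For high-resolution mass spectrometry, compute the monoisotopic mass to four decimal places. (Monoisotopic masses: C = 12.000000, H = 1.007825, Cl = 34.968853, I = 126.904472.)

285.9985

Atom tally by fragment:
  cyclohexane ring core → C:6 H:12
  (− 3 ring H displaced by substituents)
  + CH(CH3)2 → C:3 H:7
  + I → I:1
  + Cl → Cl:1
Element totals:
  C: 9
  H: 16
  Cl: 1
  I: 1
Molecular formula: C9H16ClI.
  M = 9(12.0) + 16(1.007825) + 34.968853 + 126.904472
    = 108.000000 + 16.125200 + 34.968853 + 126.904472 = 285.998525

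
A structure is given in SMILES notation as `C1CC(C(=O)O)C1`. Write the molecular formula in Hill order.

C5H8O2

Atom tally by fragment:
  cyclobutane ring core → C:4 H:8
  (− 1 ring H displaced by substituents)
  + COOH → C:1 H:1 O:2
Element totals:
  C: 5
  H: 8
  O: 2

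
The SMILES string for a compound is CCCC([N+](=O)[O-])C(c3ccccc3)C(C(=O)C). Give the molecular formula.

Atom tally by fragment:
  CH3 → C:1 H:3
  CH2 → C:1 H:2
  CH2 → C:1 H:2
  CH(NO2) → C:1 H:1 N:1 O:2
  CH(C6H5) → C:7 H:6
  CH2COCH3 → C:3 H:5 O:1
Element totals:
  C: 14
  H: 19
  N: 1
  O: 3

C14H19NO3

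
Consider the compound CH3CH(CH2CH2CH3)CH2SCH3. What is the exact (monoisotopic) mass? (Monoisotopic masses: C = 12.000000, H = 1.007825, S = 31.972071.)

132.0973

Atom tally by fragment:
  CH3 → C:1 H:3
  CH(CH2CH2CH3) → C:4 H:8
  CH2SCH3 → C:2 H:5 S:1
Element totals:
  C: 7
  H: 16
  S: 1
Molecular formula: C7H16S.
  M = 7(12.0) + 16(1.007825) + 31.972071
    = 84.000000 + 16.125200 + 31.972071 = 132.097271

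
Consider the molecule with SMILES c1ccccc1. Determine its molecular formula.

Atom tally by fragment:
  benzene ring core → C:6 H:6
Element totals:
  C: 6
  H: 6

C6H6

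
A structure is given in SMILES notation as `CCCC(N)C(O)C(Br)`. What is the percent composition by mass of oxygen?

8.16%

Atom tally by fragment:
  CH3 → C:1 H:3
  CH2 → C:1 H:2
  CH2 → C:1 H:2
  CH(NH2) → C:1 H:3 N:1
  CH(OH) → C:1 H:2 O:1
  CH2Br → C:1 H:2 Br:1
Element totals:
  C: 6
  H: 14
  Br: 1
  N: 1
  O: 1
Molecular formula: C6H14BrNO.
Molar mass = 196.088 g/mol.
Mass from O: 1 × 15.999 = 15.999 g/mol.
%O = 15.999 / 196.088 × 100 = 8.16%.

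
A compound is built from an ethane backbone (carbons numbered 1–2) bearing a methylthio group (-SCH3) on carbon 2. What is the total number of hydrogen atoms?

Atom tally by fragment:
  CH3 → C:1 H:3
  CH2SCH3 → C:2 H:5 S:1
Element totals:
  C: 3
  H: 8
  S: 1

8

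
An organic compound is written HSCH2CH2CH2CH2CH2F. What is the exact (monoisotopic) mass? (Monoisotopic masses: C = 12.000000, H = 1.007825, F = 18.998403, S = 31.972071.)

122.0565

Atom tally by fragment:
  HSCH2 → C:1 H:3 S:1
  CH2 → C:1 H:2
  CH2 → C:1 H:2
  CH2 → C:1 H:2
  CH2F → C:1 H:2 F:1
Element totals:
  C: 5
  H: 11
  F: 1
  S: 1
Molecular formula: C5H11FS.
  M = 5(12.0) + 11(1.007825) + 18.998403 + 31.972071
    = 60.000000 + 11.086075 + 18.998403 + 31.972071 = 122.056549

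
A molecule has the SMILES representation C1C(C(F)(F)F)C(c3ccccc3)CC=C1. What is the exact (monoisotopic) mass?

Atom tally by fragment:
  cyclohexene ring core → C:6 H:10
  (− 2 ring H displaced by substituents)
  + CF3 → C:1 F:3
  + C6H5 → C:6 H:5
Element totals:
  C: 13
  H: 13
  F: 3
Molecular formula: C13H13F3.
  M = 13(12.0) + 13(1.007825) + 3(18.998403)
    = 156.000000 + 13.101725 + 56.995209 = 226.096934

226.0969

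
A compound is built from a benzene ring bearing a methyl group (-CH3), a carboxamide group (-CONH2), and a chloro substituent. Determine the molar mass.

Atom tally by fragment:
  benzene ring core → C:6 H:6
  (− 3 ring H displaced by substituents)
  + CH3 → C:1 H:3
  + CONH2 → C:1 H:2 O:1 N:1
  + Cl → Cl:1
Element totals:
  C: 8
  H: 8
  Cl: 1
  N: 1
  O: 1
Molecular formula: C8H8ClNO.
  M = 8(12.011) + 8(1.008) + 35.45 + 14.007 + 15.999
    = 96.088 + 8.064 + 35.450 + 14.007 + 15.999 = 169.608

169.61 g/mol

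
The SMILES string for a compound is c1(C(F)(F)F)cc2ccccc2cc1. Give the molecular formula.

Atom tally by fragment:
  naphthalene ring system core → C:10 H:8
  (− 1 ring H displaced by substituents)
  + CF3 → C:1 F:3
Element totals:
  C: 11
  H: 7
  F: 3

C11H7F3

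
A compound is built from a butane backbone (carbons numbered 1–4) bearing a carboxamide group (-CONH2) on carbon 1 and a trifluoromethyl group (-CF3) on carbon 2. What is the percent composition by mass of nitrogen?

Atom tally by fragment:
  H2NOCCH2 → C:2 H:4 O:1 N:1
  CH(CF3) → C:2 H:1 F:3
  CH2 → C:1 H:2
  CH3 → C:1 H:3
Element totals:
  C: 6
  H: 10
  F: 3
  N: 1
  O: 1
Molecular formula: C6H10F3NO.
Molar mass = 169.146 g/mol.
Mass from N: 1 × 14.007 = 14.007 g/mol.
%N = 14.007 / 169.146 × 100 = 8.28%.

8.28%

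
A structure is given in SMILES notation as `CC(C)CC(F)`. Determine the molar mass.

Atom tally by fragment:
  CH3 → C:1 H:3
  CH(CH3) → C:2 H:4
  CH2 → C:1 H:2
  CH2F → C:1 H:2 F:1
Element totals:
  C: 5
  H: 11
  F: 1
Molecular formula: C5H11F.
  M = 5(12.011) + 11(1.008) + 18.998
    = 60.055 + 11.088 + 18.998 = 90.141

90.14 g/mol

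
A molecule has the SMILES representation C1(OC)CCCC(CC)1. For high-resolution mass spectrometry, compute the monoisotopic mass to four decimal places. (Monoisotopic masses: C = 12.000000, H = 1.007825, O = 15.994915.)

Atom tally by fragment:
  cyclopentane ring core → C:5 H:10
  (− 2 ring H displaced by substituents)
  + OCH3 → C:1 H:3 O:1
  + C2H5 → C:2 H:5
Element totals:
  C: 8
  H: 16
  O: 1
Molecular formula: C8H16O.
  M = 8(12.0) + 16(1.007825) + 15.994915
    = 96.000000 + 16.125200 + 15.994915 = 128.120115

128.1201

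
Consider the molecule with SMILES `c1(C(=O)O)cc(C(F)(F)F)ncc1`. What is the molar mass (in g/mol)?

191.11 g/mol

Atom tally by fragment:
  pyridine ring core → C:5 H:5 N:1
  (− 2 ring H displaced by substituents)
  + COOH → C:1 H:1 O:2
  + CF3 → C:1 F:3
Element totals:
  C: 7
  H: 4
  F: 3
  N: 1
  O: 2
Molecular formula: C7H4F3NO2.
  M = 7(12.011) + 4(1.008) + 3(18.998) + 14.007 + 2(15.999)
    = 84.077 + 4.032 + 56.994 + 14.007 + 31.998 = 191.108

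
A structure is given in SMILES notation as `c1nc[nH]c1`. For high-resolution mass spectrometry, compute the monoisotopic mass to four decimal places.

Atom tally by fragment:
  imidazole ring core → C:3 H:4 N:2
Element totals:
  C: 3
  H: 4
  N: 2
Molecular formula: C3H4N2.
  M = 3(12.0) + 4(1.007825) + 2(14.003074)
    = 36.000000 + 4.031300 + 28.006148 = 68.037448

68.0374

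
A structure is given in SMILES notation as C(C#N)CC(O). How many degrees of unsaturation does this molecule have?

Atom tally by fragment:
  NCCH2 → C:2 H:2 N:1
  CH2 → C:1 H:2
  CH2OH → C:1 H:3 O:1
Element totals:
  C: 4
  H: 7
  N: 1
  O: 1
Molecular formula: C4H7NO.
DoU = (2C + 2 + N − H − X) / 2 = (2·4 + 2 + 1 − 7 − 0) / 2 = 2.

2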